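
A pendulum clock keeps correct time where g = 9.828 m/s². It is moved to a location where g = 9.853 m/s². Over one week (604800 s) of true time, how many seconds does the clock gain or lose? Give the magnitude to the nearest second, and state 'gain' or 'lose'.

The clock's period scales as T ∝ 1/√g, so T'/T = √(9.828/9.853) = 0.998731.
In 604800 s of true time the clock registers 604800/0.998731 = 605568.7 s, so it gains 769 s.

gain 769 s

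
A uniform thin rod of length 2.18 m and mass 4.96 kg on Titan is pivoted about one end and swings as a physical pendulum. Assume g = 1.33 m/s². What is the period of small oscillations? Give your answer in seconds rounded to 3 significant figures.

For a physical pendulum T = 2π√(I/(mgd)), with d = 1.090 m from pivot to centre of mass.
I_cm = mL²/12 = 4.96 × 2.18²/12 = 1.964 kg·m²; I = I_cm + md² = 1.964 + 4.96 × 1.090² = 7.857 kg·m².
T = 2π√(7.857/(4.96 × 1.33 × 1.090)) = 6.57 s.

6.57 s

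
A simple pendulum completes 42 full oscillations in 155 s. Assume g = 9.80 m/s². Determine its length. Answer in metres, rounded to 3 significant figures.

3.38 m

T = 155/42 = 3.690 s.
From T = 2π√(L/g), L = gT²/(4π²) = 9.80 × 3.690²/(4π²) = 3.38 m.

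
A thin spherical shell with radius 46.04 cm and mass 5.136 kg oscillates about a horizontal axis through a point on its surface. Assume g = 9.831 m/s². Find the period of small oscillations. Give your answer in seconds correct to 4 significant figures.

1.755 s

I_cm = (2/3)mr² = 0.72578 kg·m². The pivot is at distance d = 0.4604 m from the centre of mass.
By the parallel-axis theorem, I = I_cm + md² = 0.72578 + 1.0887 = 1.8144 kg·m².
T = 2π√(I/(mgd)) = 2π√(1.8144/(5.136 × 9.831 × 0.4604)) = 1.755 s.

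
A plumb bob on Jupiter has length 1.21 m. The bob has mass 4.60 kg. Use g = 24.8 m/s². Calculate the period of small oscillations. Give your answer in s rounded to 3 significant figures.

T = 2π√(L/g) = 2π√(1.21/24.8) = 2π × 0.2209 = 1.39 s.

1.39 s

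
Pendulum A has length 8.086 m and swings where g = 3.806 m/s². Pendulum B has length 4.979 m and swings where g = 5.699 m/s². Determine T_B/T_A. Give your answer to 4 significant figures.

T = 2π√(L/g), so T_B/T_A = √((L_B/g_B)/(L_A/g_A)) = √((4.979/5.699)/(8.086/3.806)) = 0.6413.

0.6413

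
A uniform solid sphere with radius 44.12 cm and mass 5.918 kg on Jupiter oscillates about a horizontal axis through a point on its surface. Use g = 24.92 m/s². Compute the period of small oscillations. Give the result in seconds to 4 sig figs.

I_cm = (2/5)mr² = 0.46079 kg·m². The pivot is at distance d = 0.4412 m from the centre of mass.
By the parallel-axis theorem, I = I_cm + md² = 0.46079 + 1.1520 = 1.6128 kg·m².
T = 2π√(I/(mgd)) = 2π√(1.6128/(5.918 × 24.92 × 0.4412)) = 0.9892 s.

0.9892 s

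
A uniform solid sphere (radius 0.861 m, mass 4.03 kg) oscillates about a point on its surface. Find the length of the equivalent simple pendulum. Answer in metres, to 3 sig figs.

1.21 m

The equivalent simple-pendulum length is L_eq = I/(md), where I is about the pivot and d = 0.8610 m.
I_cm = (2/5)mR² = 1.195 kg·m², so I = I_cm + md² = 1.195 + 2.988 = 4.183 kg·m².
L_eq = 4.183/(4.03 × 0.8610) = 1.21 m.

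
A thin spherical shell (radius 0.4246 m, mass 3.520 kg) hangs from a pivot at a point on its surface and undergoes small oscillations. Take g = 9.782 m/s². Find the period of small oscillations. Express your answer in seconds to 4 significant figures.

I_cm = (2/3)mr² = 0.42307 kg·m². The pivot is at distance d = 0.4246 m from the centre of mass.
By the parallel-axis theorem, I = I_cm + md² = 0.42307 + 0.63460 = 1.0577 kg·m².
T = 2π√(I/(mgd)) = 2π√(1.0577/(3.520 × 9.782 × 0.4246)) = 1.690 s.

1.690 s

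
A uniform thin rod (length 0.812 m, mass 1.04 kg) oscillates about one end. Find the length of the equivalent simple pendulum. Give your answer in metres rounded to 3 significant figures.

0.541 m

The equivalent simple-pendulum length is L_eq = I/(md), where I is about the pivot and d = 0.4060 m.
I_cm = (1/12)mL² = 0.05714 kg·m², so I = I_cm + md² = 0.05714 + 0.1714 = 0.2286 kg·m².
L_eq = 0.2286/(1.04 × 0.4060) = 0.541 m.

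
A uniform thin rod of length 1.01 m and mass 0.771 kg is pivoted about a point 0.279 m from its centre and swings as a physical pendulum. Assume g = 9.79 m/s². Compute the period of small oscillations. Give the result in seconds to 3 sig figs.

For a physical pendulum T = 2π√(I/(mgd)), with d = 0.2790 m from pivot to centre of mass.
I_cm = mL²/12 = 0.771 × 1.01²/12 = 0.06554 kg·m²; I = I_cm + md² = 0.06554 + 0.771 × 0.2790² = 0.1256 kg·m².
T = 2π√(0.1256/(0.771 × 9.79 × 0.2790)) = 1.53 s.

1.53 s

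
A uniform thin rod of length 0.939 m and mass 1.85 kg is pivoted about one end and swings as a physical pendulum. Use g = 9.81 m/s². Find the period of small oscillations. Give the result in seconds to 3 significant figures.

1.59 s

For a physical pendulum T = 2π√(I/(mgd)), with d = 0.4695 m from pivot to centre of mass.
I_cm = mL²/12 = 1.85 × 0.939²/12 = 0.1359 kg·m²; I = I_cm + md² = 0.1359 + 1.85 × 0.4695² = 0.5437 kg·m².
T = 2π√(0.5437/(1.85 × 9.81 × 0.4695)) = 1.59 s.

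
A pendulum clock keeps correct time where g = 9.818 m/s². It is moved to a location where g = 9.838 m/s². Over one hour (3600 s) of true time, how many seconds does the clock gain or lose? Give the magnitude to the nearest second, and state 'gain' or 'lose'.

gain 4 s

The clock's period scales as T ∝ 1/√g, so T'/T = √(9.818/9.838) = 0.998983.
In 3600 s of true time the clock registers 3600/0.998983 = 3603.7 s, so it gains 4 s.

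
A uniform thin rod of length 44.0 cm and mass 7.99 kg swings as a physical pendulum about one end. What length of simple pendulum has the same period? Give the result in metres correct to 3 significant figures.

0.293 m

The equivalent simple-pendulum length is L_eq = I/(md), where I is about the pivot and d = 0.2200 m.
I_cm = (1/12)mL² = 0.1289 kg·m², so I = I_cm + md² = 0.1289 + 0.3867 = 0.5156 kg·m².
L_eq = 0.5156/(7.99 × 0.2200) = 0.293 m.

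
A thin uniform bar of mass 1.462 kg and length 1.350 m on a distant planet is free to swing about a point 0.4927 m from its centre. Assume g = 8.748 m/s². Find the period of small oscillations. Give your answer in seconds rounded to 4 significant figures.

1.901 s

For a physical pendulum T = 2π√(I/(mgd)), with d = 0.49270 m from pivot to centre of mass.
I_cm = mL²/12 = 1.462 × 1.350²/12 = 0.22204 kg·m²; I = I_cm + md² = 0.22204 + 1.462 × 0.49270² = 0.57695 kg·m².
T = 2π√(0.57695/(1.462 × 8.748 × 0.49270)) = 1.901 s.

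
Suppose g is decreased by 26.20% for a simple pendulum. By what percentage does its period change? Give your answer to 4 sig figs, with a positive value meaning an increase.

T ∝ 1/√g, so T'/T = 1/√(0.73800) = 1.1641.
Percentage change in T = (1.1641 − 1) × 100% = 16.41%.

16.41%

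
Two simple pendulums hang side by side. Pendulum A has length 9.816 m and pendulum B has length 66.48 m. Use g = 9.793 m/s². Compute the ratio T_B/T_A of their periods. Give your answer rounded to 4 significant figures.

2.602

T ∝ √L, so T_B/T_A = √(L_B/L_A) = √(66.48/9.816) = 2.602.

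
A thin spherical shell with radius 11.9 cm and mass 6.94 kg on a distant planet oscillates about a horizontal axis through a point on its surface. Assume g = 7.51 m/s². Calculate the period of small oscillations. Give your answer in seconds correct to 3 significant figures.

1.02 s

I_cm = (2/3)mr² = 0.06552 kg·m². The pivot is at distance d = 0.119 m from the centre of mass.
By the parallel-axis theorem, I = I_cm + md² = 0.06552 + 0.09828 = 0.1638 kg·m².
T = 2π√(I/(mgd)) = 2π√(0.1638/(6.94 × 7.51 × 0.119)) = 1.02 s.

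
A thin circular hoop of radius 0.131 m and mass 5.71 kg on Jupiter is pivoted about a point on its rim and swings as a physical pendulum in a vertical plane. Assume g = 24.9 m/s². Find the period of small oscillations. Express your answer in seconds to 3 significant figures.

0.645 s

I_cm = mr² = 0.09799 kg·m². The pivot is at distance d = 0.131 m from the centre of mass.
By the parallel-axis theorem, I = I_cm + md² = 0.09799 + 0.09799 = 0.1960 kg·m².
T = 2π√(I/(mgd)) = 2π√(0.1960/(5.71 × 24.9 × 0.131)) = 0.645 s.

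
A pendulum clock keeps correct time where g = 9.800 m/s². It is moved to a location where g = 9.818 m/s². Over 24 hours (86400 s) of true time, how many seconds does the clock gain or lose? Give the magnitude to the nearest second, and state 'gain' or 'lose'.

gain 79 s

The clock's period scales as T ∝ 1/√g, so T'/T = √(9.800/9.818) = 0.999083.
In 86400 s of true time the clock registers 86400/0.999083 = 86479.3 s, so it gains 79 s.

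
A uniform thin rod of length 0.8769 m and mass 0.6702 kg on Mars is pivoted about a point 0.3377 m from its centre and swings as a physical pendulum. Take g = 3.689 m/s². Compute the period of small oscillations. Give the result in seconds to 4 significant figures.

For a physical pendulum T = 2π√(I/(mgd)), with d = 0.33770 m from pivot to centre of mass.
I_cm = mL²/12 = 0.6702 × 0.8769²/12 = 0.042946 kg·m²; I = I_cm + md² = 0.042946 + 0.6702 × 0.33770² = 0.11938 kg·m².
T = 2π√(0.11938/(0.6702 × 3.689 × 0.33770)) = 2.376 s.

2.376 s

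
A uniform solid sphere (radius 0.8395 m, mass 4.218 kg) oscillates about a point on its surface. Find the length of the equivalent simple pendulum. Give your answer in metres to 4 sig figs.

The equivalent simple-pendulum length is L_eq = I/(md), where I is about the pivot and d = 0.83950 m.
I_cm = (2/5)mR² = 1.1891 kg·m², so I = I_cm + md² = 1.1891 + 2.9727 = 4.1618 kg·m².
L_eq = 4.1618/(4.218 × 0.83950) = 1.175 m.

1.175 m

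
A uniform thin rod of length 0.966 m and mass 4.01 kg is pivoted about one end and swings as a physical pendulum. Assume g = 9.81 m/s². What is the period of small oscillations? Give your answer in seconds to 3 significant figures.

For a physical pendulum T = 2π√(I/(mgd)), with d = 0.4830 m from pivot to centre of mass.
I_cm = mL²/12 = 4.01 × 0.966²/12 = 0.3118 kg·m²; I = I_cm + md² = 0.3118 + 4.01 × 0.4830² = 1.247 kg·m².
T = 2π√(1.247/(4.01 × 9.81 × 0.4830)) = 1.61 s.

1.61 s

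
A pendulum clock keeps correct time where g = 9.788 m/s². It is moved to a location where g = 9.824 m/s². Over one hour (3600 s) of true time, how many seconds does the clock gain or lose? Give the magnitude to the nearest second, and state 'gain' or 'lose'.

gain 7 s

The clock's period scales as T ∝ 1/√g, so T'/T = √(9.788/9.824) = 0.998166.
In 3600 s of true time the clock registers 3600/0.998166 = 3606.6 s, so it gains 7 s.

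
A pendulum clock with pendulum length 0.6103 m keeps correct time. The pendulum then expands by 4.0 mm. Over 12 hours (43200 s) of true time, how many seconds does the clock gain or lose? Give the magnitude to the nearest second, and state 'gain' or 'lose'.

lose 141 s

T ∝ √L, so T'/T = √(0.61430/0.6103) = 1.00327.
In 43200 s of true time the clock registers 43200/1.00327 = 43059.1 s, so it loses 141 s.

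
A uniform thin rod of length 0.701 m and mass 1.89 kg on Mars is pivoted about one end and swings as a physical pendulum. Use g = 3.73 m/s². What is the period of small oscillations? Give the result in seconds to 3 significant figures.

For a physical pendulum T = 2π√(I/(mgd)), with d = 0.3505 m from pivot to centre of mass.
I_cm = mL²/12 = 1.89 × 0.701²/12 = 0.07740 kg·m²; I = I_cm + md² = 0.07740 + 1.89 × 0.3505² = 0.3096 kg·m².
T = 2π√(0.3096/(1.89 × 3.73 × 0.3505)) = 2.22 s.

2.22 s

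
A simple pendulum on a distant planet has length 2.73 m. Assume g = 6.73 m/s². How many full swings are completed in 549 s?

137

T = 2π√(L/g) = 2π√(2.73/6.73) = 4.002 s.
Number of complete oscillations = ⌊549/4.002⌋ = ⌊137.2⌋ = 137.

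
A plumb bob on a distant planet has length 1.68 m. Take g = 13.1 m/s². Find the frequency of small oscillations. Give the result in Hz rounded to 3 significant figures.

0.444 Hz

T = 2π√(L/g) = 2π√(1.68/13.1) = 2.250 s, so f = 1/T = 0.444 Hz.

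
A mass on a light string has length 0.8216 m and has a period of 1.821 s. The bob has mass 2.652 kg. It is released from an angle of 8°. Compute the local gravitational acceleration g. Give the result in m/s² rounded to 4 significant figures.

9.781 m/s²

From T = 2π√(L/g), g = 4π²L/T² = 4π² × 0.8216/1.8210² = 9.781 m/s².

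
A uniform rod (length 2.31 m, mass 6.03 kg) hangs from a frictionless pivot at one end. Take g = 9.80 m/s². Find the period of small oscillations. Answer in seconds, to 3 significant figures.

2.49 s

For a physical pendulum T = 2π√(I/(mgd)), with d = 1.155 m from pivot to centre of mass.
I_cm = mL²/12 = 6.03 × 2.31²/12 = 2.681 kg·m²; I = I_cm + md² = 2.681 + 6.03 × 1.155² = 10.73 kg·m².
T = 2π√(10.73/(6.03 × 9.80 × 1.155)) = 2.49 s.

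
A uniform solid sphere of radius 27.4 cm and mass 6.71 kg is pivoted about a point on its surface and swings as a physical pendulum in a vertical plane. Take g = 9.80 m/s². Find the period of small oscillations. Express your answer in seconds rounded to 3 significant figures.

I_cm = (2/5)mr² = 0.2015 kg·m². The pivot is at distance d = 0.274 m from the centre of mass.
By the parallel-axis theorem, I = I_cm + md² = 0.2015 + 0.5038 = 0.7053 kg·m².
T = 2π√(I/(mgd)) = 2π√(0.7053/(6.71 × 9.80 × 0.274)) = 1.24 s.

1.24 s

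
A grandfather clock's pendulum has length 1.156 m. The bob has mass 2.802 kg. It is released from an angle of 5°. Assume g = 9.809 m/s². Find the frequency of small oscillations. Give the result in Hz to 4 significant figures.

0.4636 Hz

T = 2π√(L/g) = 2π√(1.156/9.809) = 2.1570 s, so f = 1/T = 0.4636 Hz.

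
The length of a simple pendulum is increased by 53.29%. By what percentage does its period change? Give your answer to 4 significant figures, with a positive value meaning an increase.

T ∝ √L, so T'/T = √(1.5329) = 1.2381.
Percentage change in T = (1.2381 − 1) × 100% = 23.81%.

23.81%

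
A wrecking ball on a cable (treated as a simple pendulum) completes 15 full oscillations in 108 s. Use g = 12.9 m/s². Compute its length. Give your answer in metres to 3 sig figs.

T = 108/15 = 7.200 s.
From T = 2π√(L/g), L = gT²/(4π²) = 12.9 × 7.200²/(4π²) = 16.9 m.

16.9 m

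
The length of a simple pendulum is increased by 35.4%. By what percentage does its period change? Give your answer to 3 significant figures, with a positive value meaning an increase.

T ∝ √L, so T'/T = √(1.354) = 1.164.
Percentage change in T = (1.164 − 1) × 100% = 16.4%.

16.4%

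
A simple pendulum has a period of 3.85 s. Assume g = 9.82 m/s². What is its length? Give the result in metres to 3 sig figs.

3.69 m

From T = 2π√(L/g), L = gT²/(4π²) = 9.82 × 3.850²/(4π²) = 3.69 m.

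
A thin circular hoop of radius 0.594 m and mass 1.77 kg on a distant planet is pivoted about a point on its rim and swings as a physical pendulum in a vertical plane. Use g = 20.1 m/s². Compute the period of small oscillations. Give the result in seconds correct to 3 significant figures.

1.53 s

I_cm = mr² = 0.6245 kg·m². The pivot is at distance d = 0.594 m from the centre of mass.
By the parallel-axis theorem, I = I_cm + md² = 0.6245 + 0.6245 = 1.249 kg·m².
T = 2π√(I/(mgd)) = 2π√(1.249/(1.77 × 20.1 × 0.594)) = 1.53 s.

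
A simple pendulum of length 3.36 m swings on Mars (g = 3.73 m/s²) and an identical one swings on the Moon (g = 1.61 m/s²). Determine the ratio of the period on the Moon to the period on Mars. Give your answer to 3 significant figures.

T ∝ 1/√g, so T₂/T₁ = √(g₁/g₂) = √(3.73/1.61) = 1.52.

1.52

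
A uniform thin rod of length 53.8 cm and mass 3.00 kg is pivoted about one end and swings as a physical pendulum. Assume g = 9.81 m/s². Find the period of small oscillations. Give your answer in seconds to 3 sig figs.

For a physical pendulum T = 2π√(I/(mgd)), with d = 0.2690 m from pivot to centre of mass.
I_cm = mL²/12 = 3.00 × 0.538²/12 = 0.07236 kg·m²; I = I_cm + md² = 0.07236 + 3.00 × 0.2690² = 0.2894 kg·m².
T = 2π√(0.2894/(3.00 × 9.81 × 0.2690)) = 1.20 s.

1.20 s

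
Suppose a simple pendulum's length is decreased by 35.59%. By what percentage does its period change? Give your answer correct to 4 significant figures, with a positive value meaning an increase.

-19.74%

T ∝ √L, so T'/T = √(0.64410) = 0.80256.
Percentage change in T = (0.80256 − 1) × 100% = -19.74%.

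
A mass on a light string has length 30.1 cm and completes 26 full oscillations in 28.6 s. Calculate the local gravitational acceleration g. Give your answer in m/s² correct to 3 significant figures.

T = 28.6/26 = 1.100 s.
From T = 2π√(L/g), g = 4π²L/T² = 4π² × 0.301/1.100² = 9.82 m/s².

9.82 m/s²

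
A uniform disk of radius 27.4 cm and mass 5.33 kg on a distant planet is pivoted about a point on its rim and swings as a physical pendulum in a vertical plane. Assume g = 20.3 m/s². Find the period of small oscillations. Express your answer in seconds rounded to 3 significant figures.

I_cm = ½mr² = 0.2001 kg·m². The pivot is at distance d = 0.274 m from the centre of mass.
By the parallel-axis theorem, I = I_cm + md² = 0.2001 + 0.4002 = 0.6002 kg·m².
T = 2π√(I/(mgd)) = 2π√(0.6002/(5.33 × 20.3 × 0.274)) = 0.894 s.

0.894 s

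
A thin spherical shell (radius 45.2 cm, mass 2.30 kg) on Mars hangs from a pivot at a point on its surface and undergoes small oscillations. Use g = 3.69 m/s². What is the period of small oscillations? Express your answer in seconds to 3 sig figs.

2.84 s

I_cm = (2/3)mr² = 0.3133 kg·m². The pivot is at distance d = 0.452 m from the centre of mass.
By the parallel-axis theorem, I = I_cm + md² = 0.3133 + 0.4699 = 0.7832 kg·m².
T = 2π√(I/(mgd)) = 2π√(0.7832/(2.30 × 3.69 × 0.452)) = 2.84 s.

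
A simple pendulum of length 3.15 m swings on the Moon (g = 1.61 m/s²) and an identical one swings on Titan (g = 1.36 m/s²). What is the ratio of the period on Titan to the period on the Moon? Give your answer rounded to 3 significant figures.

1.09

T ∝ 1/√g, so T₂/T₁ = √(g₁/g₂) = √(1.61/1.36) = 1.09.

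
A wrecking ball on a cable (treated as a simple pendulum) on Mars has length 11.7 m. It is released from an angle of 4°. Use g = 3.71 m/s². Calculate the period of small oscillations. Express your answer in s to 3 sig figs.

11.2 s

T = 2π√(L/g) = 2π√(11.7/3.71) = 2π × 1.776 = 11.2 s.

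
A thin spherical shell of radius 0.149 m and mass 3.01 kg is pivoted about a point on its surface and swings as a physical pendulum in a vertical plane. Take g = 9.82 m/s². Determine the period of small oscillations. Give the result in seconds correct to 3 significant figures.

I_cm = (2/3)mr² = 0.04455 kg·m². The pivot is at distance d = 0.149 m from the centre of mass.
By the parallel-axis theorem, I = I_cm + md² = 0.04455 + 0.06683 = 0.1114 kg·m².
T = 2π√(I/(mgd)) = 2π√(0.1114/(3.01 × 9.82 × 0.149)) = 0.999 s.

0.999 s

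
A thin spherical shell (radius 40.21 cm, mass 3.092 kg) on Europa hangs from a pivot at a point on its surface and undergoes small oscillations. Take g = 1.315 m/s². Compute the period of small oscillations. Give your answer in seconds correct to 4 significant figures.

4.485 s

I_cm = (2/3)mr² = 0.33329 kg·m². The pivot is at distance d = 0.4021 m from the centre of mass.
By the parallel-axis theorem, I = I_cm + md² = 0.33329 + 0.49993 = 0.83321 kg·m².
T = 2π√(I/(mgd)) = 2π√(0.83321/(3.092 × 1.315 × 0.4021)) = 4.485 s.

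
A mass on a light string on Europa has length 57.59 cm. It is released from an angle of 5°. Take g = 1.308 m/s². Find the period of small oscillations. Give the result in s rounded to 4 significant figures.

4.169 s

T = 2π√(L/g) = 2π√(0.5759/1.308) = 2π × 0.66354 = 4.169 s.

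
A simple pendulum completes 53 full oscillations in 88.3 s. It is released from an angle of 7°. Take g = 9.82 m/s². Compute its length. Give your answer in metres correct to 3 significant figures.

T = 88.3/53 = 1.666 s.
From T = 2π√(L/g), L = gT²/(4π²) = 9.82 × 1.666²/(4π²) = 0.690 m.

0.690 m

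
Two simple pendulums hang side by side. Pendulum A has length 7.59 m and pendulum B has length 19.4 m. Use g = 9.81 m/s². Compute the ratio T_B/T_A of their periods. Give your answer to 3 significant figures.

1.60

T ∝ √L, so T_B/T_A = √(L_B/L_A) = √(19.4/7.59) = 1.60.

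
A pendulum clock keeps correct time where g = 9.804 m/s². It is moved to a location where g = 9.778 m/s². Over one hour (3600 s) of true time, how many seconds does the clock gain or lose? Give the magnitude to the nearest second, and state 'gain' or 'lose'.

The clock's period scales as T ∝ 1/√g, so T'/T = √(9.804/9.778) = 1.00133.
In 3600 s of true time the clock registers 3600/1.00133 = 3595.2 s, so it loses 5 s.

lose 5 s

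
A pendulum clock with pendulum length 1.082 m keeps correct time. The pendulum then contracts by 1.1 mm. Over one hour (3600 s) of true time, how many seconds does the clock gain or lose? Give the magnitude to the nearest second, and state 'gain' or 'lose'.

T ∝ √L, so T'/T = √(1.08090/1.082) = 0.999492.
In 3600 s of true time the clock registers 3600/0.999492 = 3601.8 s, so it gains 2 s.

gain 2 s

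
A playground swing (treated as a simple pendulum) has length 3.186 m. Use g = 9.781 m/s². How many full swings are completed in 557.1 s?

155

T = 2π√(L/g) = 2π√(3.186/9.781) = 3.5860 s.
Number of complete oscillations = ⌊557.1/3.5860⌋ = ⌊155.35⌋ = 155.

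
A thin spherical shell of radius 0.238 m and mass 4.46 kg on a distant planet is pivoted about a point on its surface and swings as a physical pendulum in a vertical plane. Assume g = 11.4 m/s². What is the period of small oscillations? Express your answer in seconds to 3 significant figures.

I_cm = (2/3)mr² = 0.1684 kg·m². The pivot is at distance d = 0.238 m from the centre of mass.
By the parallel-axis theorem, I = I_cm + md² = 0.1684 + 0.2526 = 0.4211 kg·m².
T = 2π√(I/(mgd)) = 2π√(0.4211/(4.46 × 11.4 × 0.238)) = 1.17 s.

1.17 s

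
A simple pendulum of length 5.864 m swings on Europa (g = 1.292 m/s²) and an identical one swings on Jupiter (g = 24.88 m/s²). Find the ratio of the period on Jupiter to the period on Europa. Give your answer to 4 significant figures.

0.2279

T ∝ 1/√g, so T₂/T₁ = √(g₁/g₂) = √(1.292/24.88) = 0.2279.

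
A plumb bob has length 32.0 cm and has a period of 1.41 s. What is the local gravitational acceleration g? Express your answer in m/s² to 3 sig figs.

From T = 2π√(L/g), g = 4π²L/T² = 4π² × 0.320/1.410² = 6.35 m/s².

6.35 m/s²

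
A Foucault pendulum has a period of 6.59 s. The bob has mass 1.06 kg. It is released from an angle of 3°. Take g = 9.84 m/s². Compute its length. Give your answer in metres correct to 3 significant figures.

From T = 2π√(L/g), L = gT²/(4π²) = 9.84 × 6.590²/(4π²) = 10.8 m.

10.8 m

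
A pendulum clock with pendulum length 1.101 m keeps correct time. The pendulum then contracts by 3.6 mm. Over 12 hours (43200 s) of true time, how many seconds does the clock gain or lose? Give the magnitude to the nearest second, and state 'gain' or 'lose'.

T ∝ √L, so T'/T = √(1.09740/1.101) = 0.998364.
In 43200 s of true time the clock registers 43200/0.998364 = 43270.8 s, so it gains 71 s.

gain 71 s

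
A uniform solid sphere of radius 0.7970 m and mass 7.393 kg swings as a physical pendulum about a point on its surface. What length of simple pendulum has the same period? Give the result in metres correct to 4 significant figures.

1.116 m

The equivalent simple-pendulum length is L_eq = I/(md), where I is about the pivot and d = 0.79700 m.
I_cm = (2/5)mR² = 1.8784 kg·m², so I = I_cm + md² = 1.8784 + 4.6961 = 6.5745 kg·m².
L_eq = 6.5745/(7.393 × 0.79700) = 1.116 m.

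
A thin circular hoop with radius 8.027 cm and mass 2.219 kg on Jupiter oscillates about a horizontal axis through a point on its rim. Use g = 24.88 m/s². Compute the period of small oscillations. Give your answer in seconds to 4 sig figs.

I_cm = mr² = 0.014298 kg·m². The pivot is at distance d = 0.08027 m from the centre of mass.
By the parallel-axis theorem, I = I_cm + md² = 0.014298 + 0.014298 = 0.028595 kg·m².
T = 2π√(I/(mgd)) = 2π√(0.028595/(2.219 × 24.88 × 0.08027)) = 0.5047 s.

0.5047 s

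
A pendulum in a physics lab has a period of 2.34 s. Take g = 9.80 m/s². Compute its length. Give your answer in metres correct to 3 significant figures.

1.36 m

From T = 2π√(L/g), L = gT²/(4π²) = 9.80 × 2.340²/(4π²) = 1.36 m.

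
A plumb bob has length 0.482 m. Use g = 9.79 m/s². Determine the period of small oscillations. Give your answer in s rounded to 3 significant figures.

T = 2π√(L/g) = 2π√(0.482/9.79) = 2π × 0.2219 = 1.39 s.

1.39 s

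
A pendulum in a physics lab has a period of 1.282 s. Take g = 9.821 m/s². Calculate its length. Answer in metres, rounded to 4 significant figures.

0.4089 m

From T = 2π√(L/g), L = gT²/(4π²) = 9.821 × 1.2820²/(4π²) = 0.4089 m.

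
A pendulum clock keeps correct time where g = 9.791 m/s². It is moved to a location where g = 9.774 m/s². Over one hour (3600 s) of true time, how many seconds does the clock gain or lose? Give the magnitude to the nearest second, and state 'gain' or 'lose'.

The clock's period scales as T ∝ 1/√g, so T'/T = √(9.791/9.774) = 1.00087.
In 3600 s of true time the clock registers 3600/1.00087 = 3596.9 s, so it loses 3 s.

lose 3 s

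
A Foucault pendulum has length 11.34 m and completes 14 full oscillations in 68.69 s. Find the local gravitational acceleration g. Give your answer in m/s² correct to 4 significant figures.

18.60 m/s²

T = 68.69/14 = 4.9064 s.
From T = 2π√(L/g), g = 4π²L/T² = 4π² × 11.34/4.9064² = 18.60 m/s².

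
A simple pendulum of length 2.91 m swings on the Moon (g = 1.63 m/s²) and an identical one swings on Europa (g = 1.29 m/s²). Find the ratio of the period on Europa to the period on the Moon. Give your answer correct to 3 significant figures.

T ∝ 1/√g, so T₂/T₁ = √(g₁/g₂) = √(1.63/1.29) = 1.12.

1.12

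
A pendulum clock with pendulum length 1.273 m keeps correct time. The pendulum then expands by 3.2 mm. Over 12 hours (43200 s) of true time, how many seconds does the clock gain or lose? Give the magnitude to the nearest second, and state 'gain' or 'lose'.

lose 54 s

T ∝ √L, so T'/T = √(1.27620/1.273) = 1.00126.
In 43200 s of true time the clock registers 43200/1.00126 = 43145.8 s, so it loses 54 s.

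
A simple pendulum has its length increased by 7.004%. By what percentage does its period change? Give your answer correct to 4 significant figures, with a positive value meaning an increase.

3.443%

T ∝ √L, so T'/T = √(1.0700) = 1.0344.
Percentage change in T = (1.0344 − 1) × 100% = 3.443%.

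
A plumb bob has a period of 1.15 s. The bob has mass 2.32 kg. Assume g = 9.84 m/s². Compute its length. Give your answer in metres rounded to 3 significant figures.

0.330 m

From T = 2π√(L/g), L = gT²/(4π²) = 9.84 × 1.150²/(4π²) = 0.330 m.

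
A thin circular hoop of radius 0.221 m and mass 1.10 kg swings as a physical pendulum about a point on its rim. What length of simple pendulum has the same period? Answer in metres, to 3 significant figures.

The equivalent simple-pendulum length is L_eq = I/(md), where I is about the pivot and d = 0.2210 m.
I_cm = mR² = 0.05373 kg·m², so I = I_cm + md² = 0.05373 + 0.05373 = 0.1075 kg·m².
L_eq = 0.1075/(1.10 × 0.2210) = 0.442 m.

0.442 m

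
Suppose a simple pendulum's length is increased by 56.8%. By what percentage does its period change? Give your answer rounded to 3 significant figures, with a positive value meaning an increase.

25.2%

T ∝ √L, so T'/T = √(1.568) = 1.252.
Percentage change in T = (1.252 − 1) × 100% = 25.2%.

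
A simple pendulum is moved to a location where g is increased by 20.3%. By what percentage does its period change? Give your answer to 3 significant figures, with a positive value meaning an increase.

-8.83%

T ∝ 1/√g, so T'/T = 1/√(1.203) = 0.9117.
Percentage change in T = (0.9117 − 1) × 100% = -8.83%.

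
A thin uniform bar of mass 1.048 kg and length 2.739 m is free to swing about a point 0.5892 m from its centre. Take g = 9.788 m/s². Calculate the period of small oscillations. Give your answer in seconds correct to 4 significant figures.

For a physical pendulum T = 2π√(I/(mgd)), with d = 0.58920 m from pivot to centre of mass.
I_cm = mL²/12 = 1.048 × 2.739²/12 = 0.65519 kg·m²; I = I_cm + md² = 0.65519 + 1.048 × 0.58920² = 1.0190 kg·m².
T = 2π√(1.0190/(1.048 × 9.788 × 0.58920)) = 2.580 s.

2.580 s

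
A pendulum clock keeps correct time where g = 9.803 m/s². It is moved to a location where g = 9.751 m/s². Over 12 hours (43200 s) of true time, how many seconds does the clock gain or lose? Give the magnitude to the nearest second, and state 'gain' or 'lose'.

lose 115 s

The clock's period scales as T ∝ 1/√g, so T'/T = √(9.803/9.751) = 1.00266.
In 43200 s of true time the clock registers 43200/1.00266 = 43085.3 s, so it loses 115 s.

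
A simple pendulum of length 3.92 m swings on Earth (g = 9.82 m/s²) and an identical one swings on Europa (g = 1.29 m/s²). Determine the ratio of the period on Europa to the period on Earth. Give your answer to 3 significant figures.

2.76

T ∝ 1/√g, so T₂/T₁ = √(g₁/g₂) = √(9.82/1.29) = 2.76.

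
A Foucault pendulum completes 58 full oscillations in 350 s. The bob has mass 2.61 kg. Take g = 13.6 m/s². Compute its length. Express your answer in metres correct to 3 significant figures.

12.5 m

T = 350/58 = 6.034 s.
From T = 2π√(L/g), L = gT²/(4π²) = 13.6 × 6.034²/(4π²) = 12.5 m.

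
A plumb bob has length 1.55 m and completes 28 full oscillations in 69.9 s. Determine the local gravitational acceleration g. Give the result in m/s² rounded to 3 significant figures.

9.82 m/s²

T = 69.9/28 = 2.496 s.
From T = 2π√(L/g), g = 4π²L/T² = 4π² × 1.55/2.496² = 9.82 m/s².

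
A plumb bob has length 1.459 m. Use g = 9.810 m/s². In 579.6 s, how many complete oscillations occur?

T = 2π√(L/g) = 2π√(1.459/9.810) = 2.4231 s.
Number of complete oscillations = ⌊579.6/2.4231⌋ = ⌊239.20⌋ = 239.

239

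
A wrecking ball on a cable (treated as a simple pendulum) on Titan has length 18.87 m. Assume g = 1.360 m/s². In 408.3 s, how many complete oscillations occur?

17

T = 2π√(L/g) = 2π√(18.87/1.360) = 23.404 s.
Number of complete oscillations = ⌊408.3/23.404⌋ = ⌊17.445⌋ = 17.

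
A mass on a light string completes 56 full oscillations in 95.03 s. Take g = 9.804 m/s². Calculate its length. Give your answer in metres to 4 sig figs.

T = 95.03/56 = 1.6970 s.
From T = 2π√(L/g), L = gT²/(4π²) = 9.804 × 1.6970²/(4π²) = 0.7151 m.

0.7151 m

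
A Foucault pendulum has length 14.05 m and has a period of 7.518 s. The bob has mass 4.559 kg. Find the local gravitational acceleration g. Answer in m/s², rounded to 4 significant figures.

9.814 m/s²

From T = 2π√(L/g), g = 4π²L/T² = 4π² × 14.05/7.5180² = 9.814 m/s².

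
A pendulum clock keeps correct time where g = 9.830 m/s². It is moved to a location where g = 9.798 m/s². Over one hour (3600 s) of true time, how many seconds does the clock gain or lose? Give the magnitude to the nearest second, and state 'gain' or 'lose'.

The clock's period scales as T ∝ 1/√g, so T'/T = √(9.830/9.798) = 1.00163.
In 3600 s of true time the clock registers 3600/1.00163 = 3594.1 s, so it loses 6 s.

lose 6 s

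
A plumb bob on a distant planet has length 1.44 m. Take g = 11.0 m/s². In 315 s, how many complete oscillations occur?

138

T = 2π√(L/g) = 2π√(1.44/11.0) = 2.273 s.
Number of complete oscillations = ⌊315/2.273⌋ = ⌊138.6⌋ = 138.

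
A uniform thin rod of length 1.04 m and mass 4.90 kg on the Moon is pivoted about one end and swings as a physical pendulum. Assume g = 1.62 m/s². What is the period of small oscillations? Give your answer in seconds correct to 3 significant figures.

4.11 s

For a physical pendulum T = 2π√(I/(mgd)), with d = 0.5200 m from pivot to centre of mass.
I_cm = mL²/12 = 4.90 × 1.04²/12 = 0.4417 kg·m²; I = I_cm + md² = 0.4417 + 4.90 × 0.5200² = 1.767 kg·m².
T = 2π√(1.767/(4.90 × 1.62 × 0.5200)) = 4.11 s.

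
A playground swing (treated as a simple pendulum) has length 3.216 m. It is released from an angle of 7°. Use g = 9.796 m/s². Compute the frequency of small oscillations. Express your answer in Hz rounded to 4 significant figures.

0.2778 Hz

T = 2π√(L/g) = 2π√(3.216/9.796) = 3.6001 s, so f = 1/T = 0.2778 Hz.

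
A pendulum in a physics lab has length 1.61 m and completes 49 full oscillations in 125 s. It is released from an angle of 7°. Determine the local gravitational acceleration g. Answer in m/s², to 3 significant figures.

T = 125/49 = 2.551 s.
From T = 2π√(L/g), g = 4π²L/T² = 4π² × 1.61/2.551² = 9.77 m/s².

9.77 m/s²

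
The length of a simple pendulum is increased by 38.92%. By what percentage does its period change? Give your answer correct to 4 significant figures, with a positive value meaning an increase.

T ∝ √L, so T'/T = √(1.3892) = 1.1786.
Percentage change in T = (1.1786 − 1) × 100% = 17.86%.

17.86%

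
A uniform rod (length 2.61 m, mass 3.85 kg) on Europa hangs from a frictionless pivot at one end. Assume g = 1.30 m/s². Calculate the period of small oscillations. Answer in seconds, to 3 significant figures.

7.27 s

For a physical pendulum T = 2π√(I/(mgd)), with d = 1.305 m from pivot to centre of mass.
I_cm = mL²/12 = 3.85 × 2.61²/12 = 2.186 kg·m²; I = I_cm + md² = 2.186 + 3.85 × 1.305² = 8.742 kg·m².
T = 2π√(8.742/(3.85 × 1.30 × 1.305)) = 7.27 s.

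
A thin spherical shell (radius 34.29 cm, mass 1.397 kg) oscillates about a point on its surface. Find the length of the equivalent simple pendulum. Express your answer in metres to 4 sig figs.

0.5715 m

The equivalent simple-pendulum length is L_eq = I/(md), where I is about the pivot and d = 0.34290 m.
I_cm = (2/3)mR² = 0.10951 kg·m², so I = I_cm + md² = 0.10951 + 0.16426 = 0.27377 kg·m².
L_eq = 0.27377/(1.397 × 0.34290) = 0.5715 m.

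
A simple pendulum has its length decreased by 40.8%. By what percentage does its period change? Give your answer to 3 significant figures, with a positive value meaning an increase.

-23.1%

T ∝ √L, so T'/T = √(0.5920) = 0.7694.
Percentage change in T = (0.7694 − 1) × 100% = -23.1%.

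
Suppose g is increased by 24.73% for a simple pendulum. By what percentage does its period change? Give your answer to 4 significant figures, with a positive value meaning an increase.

T ∝ 1/√g, so T'/T = 1/√(1.2473) = 0.89539.
Percentage change in T = (0.89539 − 1) × 100% = -10.46%.

-10.46%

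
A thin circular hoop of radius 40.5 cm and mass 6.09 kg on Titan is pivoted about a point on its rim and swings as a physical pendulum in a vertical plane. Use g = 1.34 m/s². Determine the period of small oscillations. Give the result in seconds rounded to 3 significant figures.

4.89 s

I_cm = mr² = 0.9989 kg·m². The pivot is at distance d = 0.405 m from the centre of mass.
By the parallel-axis theorem, I = I_cm + md² = 0.9989 + 0.9989 = 1.998 kg·m².
T = 2π√(I/(mgd)) = 2π√(1.998/(6.09 × 1.34 × 0.405)) = 4.89 s.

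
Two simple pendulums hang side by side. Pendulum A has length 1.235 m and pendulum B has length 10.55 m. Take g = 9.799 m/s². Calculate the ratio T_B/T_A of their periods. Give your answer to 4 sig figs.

T ∝ √L, so T_B/T_A = √(L_B/L_A) = √(10.55/1.235) = 2.923.

2.923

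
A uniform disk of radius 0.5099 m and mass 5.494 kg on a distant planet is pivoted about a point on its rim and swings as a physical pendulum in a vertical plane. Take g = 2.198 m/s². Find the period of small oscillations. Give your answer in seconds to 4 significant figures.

I_cm = ½mr² = 0.71421 kg·m². The pivot is at distance d = 0.5099 m from the centre of mass.
By the parallel-axis theorem, I = I_cm + md² = 0.71421 + 1.4284 = 2.1426 kg·m².
T = 2π√(I/(mgd)) = 2π√(2.1426/(5.494 × 2.198 × 0.5099)) = 3.706 s.

3.706 s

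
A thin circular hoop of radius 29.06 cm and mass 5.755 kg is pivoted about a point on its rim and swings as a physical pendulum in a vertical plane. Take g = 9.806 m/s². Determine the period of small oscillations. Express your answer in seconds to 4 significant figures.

I_cm = mr² = 0.48600 kg·m². The pivot is at distance d = 0.2906 m from the centre of mass.
By the parallel-axis theorem, I = I_cm + md² = 0.48600 + 0.48600 = 0.97200 kg·m².
T = 2π√(I/(mgd)) = 2π√(0.97200/(5.755 × 9.806 × 0.2906)) = 1.530 s.

1.530 s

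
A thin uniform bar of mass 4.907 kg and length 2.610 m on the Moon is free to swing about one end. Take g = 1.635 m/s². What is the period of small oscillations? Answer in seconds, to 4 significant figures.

For a physical pendulum T = 2π√(I/(mgd)), with d = 1.3050 m from pivot to centre of mass.
I_cm = mL²/12 = 4.907 × 2.610²/12 = 2.7856 kg·m²; I = I_cm + md² = 2.7856 + 4.907 × 1.3050² = 11.142 kg·m².
T = 2π√(11.142/(4.907 × 1.635 × 1.3050)) = 6.482 s.

6.482 s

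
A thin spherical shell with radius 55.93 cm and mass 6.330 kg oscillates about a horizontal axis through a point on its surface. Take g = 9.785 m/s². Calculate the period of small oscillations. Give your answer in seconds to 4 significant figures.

1.939 s

I_cm = (2/3)mr² = 1.3201 kg·m². The pivot is at distance d = 0.5593 m from the centre of mass.
By the parallel-axis theorem, I = I_cm + md² = 1.3201 + 1.9801 = 3.3002 kg·m².
T = 2π√(I/(mgd)) = 2π√(3.3002/(6.330 × 9.785 × 0.5593)) = 1.939 s.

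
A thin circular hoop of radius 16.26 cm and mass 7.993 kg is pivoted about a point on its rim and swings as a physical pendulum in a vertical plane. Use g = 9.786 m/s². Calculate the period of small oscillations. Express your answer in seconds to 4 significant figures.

1.145 s

I_cm = mr² = 0.21133 kg·m². The pivot is at distance d = 0.1626 m from the centre of mass.
By the parallel-axis theorem, I = I_cm + md² = 0.21133 + 0.21133 = 0.42265 kg·m².
T = 2π√(I/(mgd)) = 2π√(0.42265/(7.993 × 9.786 × 0.1626)) = 1.145 s.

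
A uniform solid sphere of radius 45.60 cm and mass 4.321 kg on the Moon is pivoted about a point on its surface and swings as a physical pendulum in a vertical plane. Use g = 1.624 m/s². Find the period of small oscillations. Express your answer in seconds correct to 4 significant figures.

I_cm = (2/5)mr² = 0.35940 kg·m². The pivot is at distance d = 0.4560 m from the centre of mass.
By the parallel-axis theorem, I = I_cm + md² = 0.35940 + 0.89849 = 1.2579 kg·m².
T = 2π√(I/(mgd)) = 2π√(1.2579/(4.321 × 1.624 × 0.4560)) = 3.939 s.

3.939 s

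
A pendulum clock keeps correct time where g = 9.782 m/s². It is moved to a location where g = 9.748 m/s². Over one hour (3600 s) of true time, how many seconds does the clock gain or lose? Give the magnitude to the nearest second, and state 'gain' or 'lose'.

The clock's period scales as T ∝ 1/√g, so T'/T = √(9.782/9.748) = 1.00174.
In 3600 s of true time the clock registers 3600/1.00174 = 3593.7 s, so it loses 6 s.

lose 6 s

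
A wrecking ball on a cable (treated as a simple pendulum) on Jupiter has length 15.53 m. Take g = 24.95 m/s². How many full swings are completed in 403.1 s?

81

T = 2π√(L/g) = 2π√(15.53/24.95) = 4.9571 s.
Number of complete oscillations = ⌊403.1/4.9571⌋ = ⌊81.317⌋ = 81.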